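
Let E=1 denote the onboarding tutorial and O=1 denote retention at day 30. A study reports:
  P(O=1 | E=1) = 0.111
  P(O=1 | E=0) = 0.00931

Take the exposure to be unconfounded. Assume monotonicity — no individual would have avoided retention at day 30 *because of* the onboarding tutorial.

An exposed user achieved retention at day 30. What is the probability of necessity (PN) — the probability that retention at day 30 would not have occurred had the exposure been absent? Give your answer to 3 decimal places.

PN ≈ 0.916

Let p₁ = 0.111, p₀ = 0.00931.
Under exogeneity and monotonicity, PN = (p₁ − p₀) / p₁.
PN = (0.111 − 0.00931) / 0.111 = 0.10169 / 0.111 ≈ 0.9161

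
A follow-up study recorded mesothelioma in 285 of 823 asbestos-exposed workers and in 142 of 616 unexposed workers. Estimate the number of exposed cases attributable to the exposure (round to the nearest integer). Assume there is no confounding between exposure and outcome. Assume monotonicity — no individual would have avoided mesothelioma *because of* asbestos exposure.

about 95 cases

p₁ = P(outcome | exposed) = 285/823 = 0.34629
p₀ = P(outcome | unexposed) = 142/616 = 0.23052
PN = (p₁ − p₀)/p₁ = (0.34629 − 0.23052) / 0.34629 ≈ 0.33432.
Attributable cases ≈ PN × (exposed cases) = 0.33432 × 285 ≈ 95.28.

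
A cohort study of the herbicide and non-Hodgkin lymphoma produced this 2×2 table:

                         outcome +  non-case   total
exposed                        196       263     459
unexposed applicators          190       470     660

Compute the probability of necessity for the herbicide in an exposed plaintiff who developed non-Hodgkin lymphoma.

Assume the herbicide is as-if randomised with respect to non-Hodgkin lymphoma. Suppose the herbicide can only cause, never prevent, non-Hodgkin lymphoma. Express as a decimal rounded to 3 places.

PN ≈ 0.326

p₁ = P(outcome | exposed) = 196/459 = 0.42702
p₀ = P(outcome | unexposed) = 190/660 = 0.28788
Under exogeneity and monotonicity, PN = (p₁ − p₀) / p₁.
PN = (0.42702 − 0.28788) / 0.42702 = 0.13914 / 0.42702 ≈ 0.3258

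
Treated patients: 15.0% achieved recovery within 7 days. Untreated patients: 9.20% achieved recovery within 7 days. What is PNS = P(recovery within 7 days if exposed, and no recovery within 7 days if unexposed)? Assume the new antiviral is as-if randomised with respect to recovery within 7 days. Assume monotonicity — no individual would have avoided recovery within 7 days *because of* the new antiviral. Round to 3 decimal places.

PNS ≈ 0.058

p₁ = 0.15, p₀ = 0.092.
Under exogeneity and monotonicity, PNS = p₁ − p₀.
PNS = 0.15 − 0.092 = 0.058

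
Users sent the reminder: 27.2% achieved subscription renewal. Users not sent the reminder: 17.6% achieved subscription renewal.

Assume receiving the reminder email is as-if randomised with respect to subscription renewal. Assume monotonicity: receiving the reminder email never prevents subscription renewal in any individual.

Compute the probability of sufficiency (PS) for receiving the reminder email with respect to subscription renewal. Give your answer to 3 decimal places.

p₁ = 0.272, p₀ = 0.176.
Under exogeneity and monotonicity, PS = (p₁ − p₀) / (1 − p₀).
PS = (0.272 − 0.176) / (1 − 0.176) = 0.096 / 0.824 ≈ 0.1165

PS ≈ 0.117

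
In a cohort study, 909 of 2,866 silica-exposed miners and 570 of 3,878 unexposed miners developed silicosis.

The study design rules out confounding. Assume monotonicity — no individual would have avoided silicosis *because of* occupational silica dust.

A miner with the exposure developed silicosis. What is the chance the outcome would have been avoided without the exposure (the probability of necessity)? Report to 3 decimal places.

p₁ = P(outcome | exposed) = 909/2866 = 0.31717
p₀ = P(outcome | unexposed) = 570/3878 = 0.14698
Under exogeneity and monotonicity, PN = (p₁ − p₀) / p₁.
PN = (0.31717 − 0.14698) / 0.31717 = 0.17018 / 0.31717 ≈ 0.5366

PN ≈ 0.537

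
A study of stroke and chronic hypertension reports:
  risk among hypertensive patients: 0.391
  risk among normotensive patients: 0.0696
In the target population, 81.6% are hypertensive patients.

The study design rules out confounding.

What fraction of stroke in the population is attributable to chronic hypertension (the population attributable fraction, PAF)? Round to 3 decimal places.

PAF ≈ 0.790

Let p₁ = 0.391, p₀ = 0.0696.
Overall risk P(Y=1) = π·p₁ + (1−π)·p₀ = 0.816×0.391 + 0.184×0.0696 = 0.33186.
Under exogeneity, PAF = [P(Y=1) − p₀] / P(Y=1).
PAF = (0.33186 − 0.0696) / 0.33186 ≈ 0.7903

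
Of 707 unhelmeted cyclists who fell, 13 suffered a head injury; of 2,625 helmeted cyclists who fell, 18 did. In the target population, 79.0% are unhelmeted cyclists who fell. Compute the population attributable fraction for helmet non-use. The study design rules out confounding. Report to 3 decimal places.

p₁ = P(outcome | exposed) = 13/707 = 0.018388
p₀ = P(outcome | unexposed) = 18/2625 = 0.0068571
Overall risk P(Y=1) = π·p₁ + (1−π)·p₀ = 0.79×0.018388 + 0.21×0.0068571 = 0.015966.
Under exogeneity, PAF = [P(Y=1) − p₀] / P(Y=1).
PAF = (0.015966 − 0.0068571) / 0.015966 ≈ 0.5705

PAF ≈ 0.571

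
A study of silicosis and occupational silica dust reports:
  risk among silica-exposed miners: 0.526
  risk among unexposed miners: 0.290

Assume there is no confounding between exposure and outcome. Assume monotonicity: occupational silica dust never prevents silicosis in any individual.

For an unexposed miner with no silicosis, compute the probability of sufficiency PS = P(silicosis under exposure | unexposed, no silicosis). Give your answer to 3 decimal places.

Let p₁ = 0.526, p₀ = 0.29.
Under exogeneity and monotonicity, PS = (p₁ − p₀) / (1 − p₀).
PS = (0.526 − 0.29) / (1 − 0.29) = 0.236 / 0.71 ≈ 0.3324

PS ≈ 0.332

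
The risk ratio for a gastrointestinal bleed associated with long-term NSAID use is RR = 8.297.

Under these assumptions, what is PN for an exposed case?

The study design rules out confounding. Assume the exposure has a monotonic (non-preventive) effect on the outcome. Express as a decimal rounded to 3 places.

PN ≈ 0.879

Under exogeneity and monotonicity, PN = (RR − 1) / RR = 1 − 1/RR.
PN = (8.297 − 1) / 8.297 = 7.297 / 8.297 ≈ 0.8795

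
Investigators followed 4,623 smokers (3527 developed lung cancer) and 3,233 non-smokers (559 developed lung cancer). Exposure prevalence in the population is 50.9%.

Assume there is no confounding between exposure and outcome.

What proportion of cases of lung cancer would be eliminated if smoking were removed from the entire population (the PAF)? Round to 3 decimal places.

p₁ = P(outcome | exposed) = 3527/4623 = 0.76292
p₀ = P(outcome | unexposed) = 559/3233 = 0.1729
Overall risk P(Y=1) = π·p₁ + (1−π)·p₀ = 0.509×0.76292 + 0.491×0.1729 = 0.47322.
Under exogeneity, PAF = [P(Y=1) − p₀] / P(Y=1).
PAF = (0.47322 − 0.1729) / 0.47322 ≈ 0.6346

PAF ≈ 0.635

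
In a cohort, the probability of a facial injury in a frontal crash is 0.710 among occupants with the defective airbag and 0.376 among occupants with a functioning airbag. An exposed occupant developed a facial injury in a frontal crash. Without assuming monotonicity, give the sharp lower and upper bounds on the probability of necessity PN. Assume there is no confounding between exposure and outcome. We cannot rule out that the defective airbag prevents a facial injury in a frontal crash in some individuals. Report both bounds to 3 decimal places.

Let p₁ = 0.71, p₀ = 0.376.
Under exogeneity alone the bounds on PN are max{0,(p₁−p₀)/p₁} ≤ PN ≤ min{1,(1−p₀)/p₁}.
  lower = (p₁ − p₀)/p₁ = 0.334 / 0.71 ≈ 0.4704
  upper = min{1, (1 − p₀)/p₁} = 0.624 / 0.71 ≈ 0.8789

0.470 ≤ PN ≤ 0.879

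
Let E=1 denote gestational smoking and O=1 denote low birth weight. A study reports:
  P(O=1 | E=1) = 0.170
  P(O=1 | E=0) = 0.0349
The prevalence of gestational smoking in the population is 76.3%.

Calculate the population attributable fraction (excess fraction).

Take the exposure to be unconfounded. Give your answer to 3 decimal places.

Let p₁ = 0.17, p₀ = 0.0349.
Overall risk P(Y=1) = π·p₁ + (1−π)·p₀ = 0.763×0.17 + 0.237×0.0349 = 0.13798.
Under exogeneity, PAF = [P(Y=1) − p₀] / P(Y=1).
PAF = (0.13798 − 0.0349) / 0.13798 ≈ 0.7471

PAF ≈ 0.747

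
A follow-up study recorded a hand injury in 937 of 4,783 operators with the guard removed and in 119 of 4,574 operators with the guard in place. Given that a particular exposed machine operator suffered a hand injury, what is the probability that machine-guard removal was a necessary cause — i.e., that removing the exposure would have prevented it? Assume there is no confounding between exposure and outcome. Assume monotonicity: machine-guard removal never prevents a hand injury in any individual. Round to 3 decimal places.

p₁ = P(outcome | exposed) = 937/4783 = 0.1959
p₀ = P(outcome | unexposed) = 119/4574 = 0.026017
Under exogeneity and monotonicity, PN = (p₁ − p₀) / p₁.
PN = (0.1959 − 0.026017) / 0.1959 = 0.16989 / 0.1959 ≈ 0.8672

PN ≈ 0.867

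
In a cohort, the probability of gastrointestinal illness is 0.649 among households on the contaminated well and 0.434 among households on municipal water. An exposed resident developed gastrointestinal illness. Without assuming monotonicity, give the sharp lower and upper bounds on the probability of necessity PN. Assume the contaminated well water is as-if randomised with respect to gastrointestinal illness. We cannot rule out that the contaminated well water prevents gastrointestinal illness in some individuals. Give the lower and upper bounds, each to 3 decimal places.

0.331 ≤ PN ≤ 0.872

Let p₁ = 0.649, p₀ = 0.434.
Under exogeneity alone the bounds on PN are max{0,(p₁−p₀)/p₁} ≤ PN ≤ min{1,(1−p₀)/p₁}.
  lower = (p₁ − p₀)/p₁ = 0.215 / 0.649 ≈ 0.3313
  upper = min{1, (1 − p₀)/p₁} = 0.566 / 0.649 ≈ 0.8721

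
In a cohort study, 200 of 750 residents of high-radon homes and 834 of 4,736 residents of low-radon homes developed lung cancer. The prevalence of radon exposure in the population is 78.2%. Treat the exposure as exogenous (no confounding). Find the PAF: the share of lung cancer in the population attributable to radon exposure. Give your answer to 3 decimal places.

p₁ = P(outcome | exposed) = 200/750 = 0.26667
p₀ = P(outcome | unexposed) = 834/4736 = 0.1761
Overall risk P(Y=1) = π·p₁ + (1−π)·p₀ = 0.782×0.26667 + 0.218×0.1761 = 0.24692.
Under exogeneity, PAF = [P(Y=1) − p₀] / P(Y=1).
PAF = (0.24692 − 0.1761) / 0.24692 ≈ 0.2868

PAF ≈ 0.287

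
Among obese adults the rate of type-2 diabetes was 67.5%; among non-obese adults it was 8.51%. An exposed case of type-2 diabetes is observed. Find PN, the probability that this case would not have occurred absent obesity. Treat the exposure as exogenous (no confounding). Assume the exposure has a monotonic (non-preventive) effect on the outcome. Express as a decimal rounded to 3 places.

PN ≈ 0.874

p₁ = 0.675, p₀ = 0.0851.
Under exogeneity and monotonicity, PN = (p₁ − p₀) / p₁.
PN = (0.675 − 0.0851) / 0.675 = 0.5899 / 0.675 ≈ 0.8739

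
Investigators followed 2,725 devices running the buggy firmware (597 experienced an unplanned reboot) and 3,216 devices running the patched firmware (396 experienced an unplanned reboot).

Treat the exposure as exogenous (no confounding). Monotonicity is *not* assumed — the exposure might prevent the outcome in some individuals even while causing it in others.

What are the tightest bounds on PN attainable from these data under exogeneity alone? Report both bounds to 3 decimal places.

p₁ = P(outcome | exposed) = 597/2725 = 0.21908
p₀ = P(outcome | unexposed) = 396/3216 = 0.12313
Under exogeneity alone the bounds on PN are max{0,(p₁−p₀)/p₁} ≤ PN ≤ min{1,(1−p₀)/p₁}.
  lower = (p₁ − p₀)/p₁ = 0.095948 / 0.21908 ≈ 0.4380
  upper = min{1, (1 − p₀)/p₁} = 0.87687 / 0.21908 ≈ 4.0024 → capped at 1

0.438 ≤ PN ≤ 1.000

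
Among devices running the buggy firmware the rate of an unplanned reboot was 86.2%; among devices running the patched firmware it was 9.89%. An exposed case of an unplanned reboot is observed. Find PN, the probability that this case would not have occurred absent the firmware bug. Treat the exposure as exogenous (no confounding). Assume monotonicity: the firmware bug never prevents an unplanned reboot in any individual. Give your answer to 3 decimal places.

p₁ = 0.862, p₀ = 0.0989.
Under exogeneity and monotonicity, PN = (p₁ − p₀) / p₁.
PN = (0.862 − 0.0989) / 0.862 = 0.7631 / 0.862 ≈ 0.8853

PN ≈ 0.885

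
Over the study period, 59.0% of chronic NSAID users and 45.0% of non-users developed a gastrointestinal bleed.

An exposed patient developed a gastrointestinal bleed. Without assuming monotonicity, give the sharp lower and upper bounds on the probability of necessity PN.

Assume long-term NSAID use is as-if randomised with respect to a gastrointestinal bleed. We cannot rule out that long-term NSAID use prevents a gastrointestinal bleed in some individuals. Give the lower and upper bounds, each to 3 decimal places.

0.237 ≤ PN ≤ 0.932

p₁ = 0.59, p₀ = 0.45.
Under exogeneity alone the bounds on PN are max{0,(p₁−p₀)/p₁} ≤ PN ≤ min{1,(1−p₀)/p₁}.
  lower = (p₁ − p₀)/p₁ = 0.14 / 0.59 ≈ 0.2373
  upper = min{1, (1 − p₀)/p₁} = 0.55 / 0.59 ≈ 0.9322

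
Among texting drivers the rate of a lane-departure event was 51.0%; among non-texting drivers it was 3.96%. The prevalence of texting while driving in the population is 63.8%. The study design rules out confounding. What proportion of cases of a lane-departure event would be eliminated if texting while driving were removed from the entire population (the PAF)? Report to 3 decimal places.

p₁ = 0.51, p₀ = 0.0396.
Overall risk P(Y=1) = π·p₁ + (1−π)·p₀ = 0.638×0.51 + 0.362×0.0396 = 0.33972.
Under exogeneity, PAF = [P(Y=1) − p₀] / P(Y=1).
PAF = (0.33972 − 0.0396) / 0.33972 ≈ 0.8834

PAF ≈ 0.883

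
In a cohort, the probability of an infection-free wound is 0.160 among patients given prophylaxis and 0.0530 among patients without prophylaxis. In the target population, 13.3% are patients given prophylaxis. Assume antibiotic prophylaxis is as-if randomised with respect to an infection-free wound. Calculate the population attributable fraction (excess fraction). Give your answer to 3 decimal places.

PAF ≈ 0.212

Let p₁ = 0.16, p₀ = 0.053.
Overall risk P(Y=1) = π·p₁ + (1−π)·p₀ = 0.133×0.16 + 0.867×0.053 = 0.067231.
Under exogeneity, PAF = [P(Y=1) − p₀] / P(Y=1).
PAF = (0.067231 − 0.053) / 0.067231 ≈ 0.2117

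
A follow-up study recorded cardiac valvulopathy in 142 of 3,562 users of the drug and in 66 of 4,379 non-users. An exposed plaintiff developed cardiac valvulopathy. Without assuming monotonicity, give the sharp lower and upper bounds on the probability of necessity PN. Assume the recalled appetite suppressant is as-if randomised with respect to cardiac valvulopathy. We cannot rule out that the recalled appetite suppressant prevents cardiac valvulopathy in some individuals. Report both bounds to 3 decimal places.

p₁ = P(outcome | exposed) = 142/3562 = 0.039865
p₀ = P(outcome | unexposed) = 66/4379 = 0.015072
Under exogeneity alone the bounds on PN are max{0,(p₁−p₀)/p₁} ≤ PN ≤ min{1,(1−p₀)/p₁}.
  lower = (p₁ − p₀)/p₁ = 0.024793 / 0.039865 ≈ 0.6219
  upper = min{1, (1 − p₀)/p₁} = 0.98493 / 0.039865 ≈ 24.7064 → capped at 1

0.622 ≤ PN ≤ 1.000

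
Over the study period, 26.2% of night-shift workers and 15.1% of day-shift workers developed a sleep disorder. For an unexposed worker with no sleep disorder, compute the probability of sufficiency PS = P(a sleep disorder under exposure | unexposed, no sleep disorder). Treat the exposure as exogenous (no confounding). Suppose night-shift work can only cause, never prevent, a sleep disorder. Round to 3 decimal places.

p₁ = 0.262, p₀ = 0.151.
Under exogeneity and monotonicity, PS = (p₁ − p₀) / (1 − p₀).
PS = (0.262 − 0.151) / (1 − 0.151) = 0.111 / 0.849 ≈ 0.1307

PS ≈ 0.131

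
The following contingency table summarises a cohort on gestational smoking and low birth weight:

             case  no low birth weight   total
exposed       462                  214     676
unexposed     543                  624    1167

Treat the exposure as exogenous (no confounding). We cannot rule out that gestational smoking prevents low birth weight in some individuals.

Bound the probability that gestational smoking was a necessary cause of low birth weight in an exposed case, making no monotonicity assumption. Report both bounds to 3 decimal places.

0.319 ≤ PN ≤ 0.782

p₁ = P(outcome | exposed) = 462/676 = 0.68343
p₀ = P(outcome | unexposed) = 543/1167 = 0.4653
Under exogeneity alone the bounds on PN are max{0,(p₁−p₀)/p₁} ≤ PN ≤ min{1,(1−p₀)/p₁}.
  lower = (p₁ − p₀)/p₁ = 0.21814 / 0.68343 ≈ 0.3192
  upper = min{1, (1 − p₀)/p₁} = 0.5347 / 0.68343 ≈ 0.7824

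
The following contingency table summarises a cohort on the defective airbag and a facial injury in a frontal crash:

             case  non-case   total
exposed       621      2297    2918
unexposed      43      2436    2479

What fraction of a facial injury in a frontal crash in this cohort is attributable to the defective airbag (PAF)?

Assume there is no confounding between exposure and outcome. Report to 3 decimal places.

PAF ≈ 0.859

p₁ = P(outcome | exposed) = 621/2918 = 0.21282
p₀ = P(outcome | unexposed) = 43/2479 = 0.017346
Exposure prevalence π = 2918/5397 = 0.54067; overall risk P(Y=1) = 0.12303.
Under exogeneity, PAF = [P(Y=1) − p₀]/P(Y=1).
PAF = (0.12303 − 0.017346) / 0.12303 ≈ 0.8590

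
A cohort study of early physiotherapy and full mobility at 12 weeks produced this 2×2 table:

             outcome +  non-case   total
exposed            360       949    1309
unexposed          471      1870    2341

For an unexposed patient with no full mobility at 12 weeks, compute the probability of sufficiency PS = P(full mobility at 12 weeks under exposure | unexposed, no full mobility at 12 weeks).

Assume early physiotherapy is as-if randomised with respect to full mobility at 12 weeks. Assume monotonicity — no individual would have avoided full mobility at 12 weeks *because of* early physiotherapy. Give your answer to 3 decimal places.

p₁ = P(outcome | exposed) = 360/1309 = 0.27502
p₀ = P(outcome | unexposed) = 471/2341 = 0.2012
Under exogeneity and monotonicity, PS = (p₁ − p₀) / (1 − p₀).
PS = (0.27502 − 0.2012) / (1 − 0.2012) = 0.073823 / 0.7988 ≈ 0.0924

PS ≈ 0.092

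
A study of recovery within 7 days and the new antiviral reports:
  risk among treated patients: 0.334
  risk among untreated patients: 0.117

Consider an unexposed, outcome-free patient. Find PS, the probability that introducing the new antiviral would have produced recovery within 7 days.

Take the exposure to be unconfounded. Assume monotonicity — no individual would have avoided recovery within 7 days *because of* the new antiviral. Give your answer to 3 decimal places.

PS ≈ 0.246

Let p₁ = 0.334, p₀ = 0.117.
Under exogeneity and monotonicity, PS = (p₁ − p₀) / (1 − p₀).
PS = (0.334 − 0.117) / (1 − 0.117) = 0.217 / 0.883 ≈ 0.2458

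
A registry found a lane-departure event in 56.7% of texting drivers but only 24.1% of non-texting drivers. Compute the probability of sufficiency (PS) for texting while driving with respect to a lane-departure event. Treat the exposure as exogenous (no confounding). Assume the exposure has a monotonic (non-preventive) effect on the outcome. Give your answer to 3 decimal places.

PS ≈ 0.430

p₁ = 0.567, p₀ = 0.241.
Under exogeneity and monotonicity, PS = (p₁ − p₀) / (1 − p₀).
PS = (0.567 − 0.241) / (1 − 0.241) = 0.326 / 0.759 ≈ 0.4295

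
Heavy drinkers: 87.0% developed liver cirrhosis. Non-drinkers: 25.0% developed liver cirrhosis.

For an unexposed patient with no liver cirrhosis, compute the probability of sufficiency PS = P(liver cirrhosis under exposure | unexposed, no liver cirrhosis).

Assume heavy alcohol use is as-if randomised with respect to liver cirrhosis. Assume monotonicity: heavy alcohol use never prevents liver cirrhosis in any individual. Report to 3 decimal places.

PS ≈ 0.827

p₁ = 0.87, p₀ = 0.25.
Under exogeneity and monotonicity, PS = (p₁ − p₀) / (1 − p₀).
PS = (0.87 − 0.25) / (1 − 0.25) = 0.62 / 0.75 ≈ 0.8267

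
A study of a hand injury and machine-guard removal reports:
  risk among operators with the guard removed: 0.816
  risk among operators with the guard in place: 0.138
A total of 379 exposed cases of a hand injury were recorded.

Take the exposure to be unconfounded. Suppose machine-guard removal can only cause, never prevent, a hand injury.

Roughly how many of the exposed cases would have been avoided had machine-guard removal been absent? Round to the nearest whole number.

about 315 cases

Let p₁ = 0.816, p₀ = 0.138.
PN = (p₁ − p₀)/p₁ = (0.816 − 0.138) / 0.816 ≈ 0.83088.
Attributable cases ≈ PN × (exposed cases) = 0.83088 × 379 ≈ 314.90.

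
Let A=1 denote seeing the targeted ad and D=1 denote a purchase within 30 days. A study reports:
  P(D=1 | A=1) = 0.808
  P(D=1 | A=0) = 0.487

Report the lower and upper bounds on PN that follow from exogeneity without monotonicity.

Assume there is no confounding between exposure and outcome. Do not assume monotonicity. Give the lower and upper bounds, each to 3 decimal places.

Let p₁ = 0.808, p₀ = 0.487.
Under exogeneity alone the bounds on PN are max{0,(p₁−p₀)/p₁} ≤ PN ≤ min{1,(1−p₀)/p₁}.
  lower = (p₁ − p₀)/p₁ = 0.321 / 0.808 ≈ 0.3973
  upper = min{1, (1 − p₀)/p₁} = 0.513 / 0.808 ≈ 0.6349

0.397 ≤ PN ≤ 0.635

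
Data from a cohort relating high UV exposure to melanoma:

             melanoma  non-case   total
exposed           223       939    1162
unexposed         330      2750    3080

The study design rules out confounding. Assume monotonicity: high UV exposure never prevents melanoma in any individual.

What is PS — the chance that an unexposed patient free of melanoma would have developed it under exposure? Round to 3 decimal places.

p₁ = P(outcome | exposed) = 223/1162 = 0.19191
p₀ = P(outcome | unexposed) = 330/3080 = 0.10714
Under exogeneity and monotonicity, PS = (p₁ − p₀) / (1 − p₀).
PS = (0.19191 − 0.10714) / (1 − 0.10714) = 0.084768 / 0.89286 ≈ 0.0949

PS ≈ 0.095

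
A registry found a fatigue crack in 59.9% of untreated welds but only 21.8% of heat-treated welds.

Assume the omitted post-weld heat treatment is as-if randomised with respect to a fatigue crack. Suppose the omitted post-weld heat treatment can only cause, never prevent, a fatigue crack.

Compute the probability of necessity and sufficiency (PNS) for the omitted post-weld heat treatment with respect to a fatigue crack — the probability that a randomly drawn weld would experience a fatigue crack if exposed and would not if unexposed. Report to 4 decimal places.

p₁ = 0.599, p₀ = 0.218.
Under exogeneity and monotonicity, PNS = p₁ − p₀.
PNS = 0.599 − 0.218 = 0.381

PNS ≈ 0.3810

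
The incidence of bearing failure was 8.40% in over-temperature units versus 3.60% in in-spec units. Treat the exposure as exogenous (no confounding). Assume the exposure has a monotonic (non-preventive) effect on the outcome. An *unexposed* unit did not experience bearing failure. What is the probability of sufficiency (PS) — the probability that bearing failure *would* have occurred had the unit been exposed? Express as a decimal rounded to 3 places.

p₁ = 0.084, p₀ = 0.036.
Under exogeneity and monotonicity, PS = (p₁ − p₀) / (1 − p₀).
PS = (0.084 − 0.036) / (1 − 0.036) = 0.048 / 0.964 ≈ 0.0498

PS ≈ 0.050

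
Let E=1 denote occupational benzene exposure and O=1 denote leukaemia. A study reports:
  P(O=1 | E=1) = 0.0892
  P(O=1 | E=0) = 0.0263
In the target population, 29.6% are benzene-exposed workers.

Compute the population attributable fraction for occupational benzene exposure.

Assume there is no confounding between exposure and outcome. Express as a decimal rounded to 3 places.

PAF ≈ 0.414

Let p₁ = 0.0892, p₀ = 0.0263.
Overall risk P(Y=1) = π·p₁ + (1−π)·p₀ = 0.296×0.0892 + 0.704×0.0263 = 0.044918.
Under exogeneity, PAF = [P(Y=1) − p₀] / P(Y=1).
PAF = (0.044918 − 0.0263) / 0.044918 ≈ 0.4145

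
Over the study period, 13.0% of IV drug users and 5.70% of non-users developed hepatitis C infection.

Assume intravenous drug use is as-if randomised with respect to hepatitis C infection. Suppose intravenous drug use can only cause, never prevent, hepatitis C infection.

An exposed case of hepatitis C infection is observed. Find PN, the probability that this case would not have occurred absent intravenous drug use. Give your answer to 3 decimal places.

p₁ = 0.13, p₀ = 0.057.
Under exogeneity and monotonicity, PN = (p₁ − p₀) / p₁.
PN = (0.13 − 0.057) / 0.13 = 0.073 / 0.13 ≈ 0.5615

PN ≈ 0.562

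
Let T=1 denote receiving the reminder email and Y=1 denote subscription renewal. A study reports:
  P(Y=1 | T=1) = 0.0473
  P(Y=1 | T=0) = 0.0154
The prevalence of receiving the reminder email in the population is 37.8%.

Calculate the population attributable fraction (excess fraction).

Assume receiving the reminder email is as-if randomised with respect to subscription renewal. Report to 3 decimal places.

Let p₁ = 0.0473, p₀ = 0.0154.
Overall risk P(Y=1) = π·p₁ + (1−π)·p₀ = 0.378×0.0473 + 0.622×0.0154 = 0.027458.
Under exogeneity, PAF = [P(Y=1) − p₀] / P(Y=1).
PAF = (0.027458 − 0.0154) / 0.027458 ≈ 0.4391

PAF ≈ 0.439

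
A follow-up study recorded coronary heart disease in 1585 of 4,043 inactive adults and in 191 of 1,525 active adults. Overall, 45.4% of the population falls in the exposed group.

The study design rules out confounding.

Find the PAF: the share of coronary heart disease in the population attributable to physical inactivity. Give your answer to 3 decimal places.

PAF ≈ 0.492

p₁ = P(outcome | exposed) = 1585/4043 = 0.39204
p₀ = P(outcome | unexposed) = 191/1525 = 0.12525
Overall risk P(Y=1) = π·p₁ + (1−π)·p₀ = 0.454×0.39204 + 0.546×0.12525 = 0.24637.
Under exogeneity, PAF = [P(Y=1) − p₀] / P(Y=1).
PAF = (0.24637 − 0.12525) / 0.24637 ≈ 0.4916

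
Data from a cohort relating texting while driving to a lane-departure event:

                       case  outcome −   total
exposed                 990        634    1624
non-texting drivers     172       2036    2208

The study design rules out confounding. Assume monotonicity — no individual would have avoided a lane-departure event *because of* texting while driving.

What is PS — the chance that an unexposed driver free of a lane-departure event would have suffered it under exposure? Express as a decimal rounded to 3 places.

p₁ = P(outcome | exposed) = 990/1624 = 0.60961
p₀ = P(outcome | unexposed) = 172/2208 = 0.077899
Under exogeneity and monotonicity, PS = (p₁ − p₀)/(1 − p₀).
PS = (0.60961 − 0.077899) / 0.9221 ≈ 0.5766

PS ≈ 0.577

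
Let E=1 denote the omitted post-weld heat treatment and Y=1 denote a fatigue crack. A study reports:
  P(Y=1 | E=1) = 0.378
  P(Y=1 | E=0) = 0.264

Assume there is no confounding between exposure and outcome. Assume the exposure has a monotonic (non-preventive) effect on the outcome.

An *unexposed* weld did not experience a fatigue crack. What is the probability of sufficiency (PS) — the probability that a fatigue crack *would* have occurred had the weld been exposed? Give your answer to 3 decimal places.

PS ≈ 0.155

Let p₁ = 0.378, p₀ = 0.264.
Under exogeneity and monotonicity, PS = (p₁ − p₀) / (1 − p₀).
PS = (0.378 − 0.264) / (1 − 0.264) = 0.114 / 0.736 ≈ 0.1549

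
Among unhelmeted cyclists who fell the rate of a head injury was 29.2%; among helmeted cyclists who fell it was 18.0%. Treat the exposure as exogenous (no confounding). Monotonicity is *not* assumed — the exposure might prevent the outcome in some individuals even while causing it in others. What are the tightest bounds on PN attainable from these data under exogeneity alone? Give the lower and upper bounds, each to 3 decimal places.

p₁ = 0.292, p₀ = 0.18.
Under exogeneity alone the bounds on PN are max{0,(p₁−p₀)/p₁} ≤ PN ≤ min{1,(1−p₀)/p₁}.
  lower = (p₁ − p₀)/p₁ = 0.112 / 0.292 ≈ 0.3836
  upper = min{1, (1 − p₀)/p₁} = 0.82 / 0.292 ≈ 2.8082 → capped at 1

0.384 ≤ PN ≤ 1.000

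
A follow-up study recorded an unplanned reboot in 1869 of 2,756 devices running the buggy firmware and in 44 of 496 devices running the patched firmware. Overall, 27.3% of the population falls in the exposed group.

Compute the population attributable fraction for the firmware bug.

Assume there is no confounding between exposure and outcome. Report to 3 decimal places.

p₁ = P(outcome | exposed) = 1869/2756 = 0.67816
p₀ = P(outcome | unexposed) = 44/496 = 0.08871
Overall risk P(Y=1) = π·p₁ + (1−π)·p₀ = 0.273×0.67816 + 0.727×0.08871 = 0.24963.
Under exogeneity, PAF = [P(Y=1) − p₀] / P(Y=1).
PAF = (0.24963 − 0.08871) / 0.24963 ≈ 0.6446

PAF ≈ 0.645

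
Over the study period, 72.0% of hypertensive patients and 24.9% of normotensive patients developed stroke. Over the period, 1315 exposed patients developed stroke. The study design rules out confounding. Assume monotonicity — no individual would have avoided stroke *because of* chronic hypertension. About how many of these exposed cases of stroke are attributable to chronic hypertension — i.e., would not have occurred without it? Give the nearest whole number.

p₁ = 0.72, p₀ = 0.249.
PN = (p₁ − p₀)/p₁ = (0.72 − 0.249) / 0.72 ≈ 0.65417.
Attributable cases ≈ PN × (exposed cases) = 0.65417 × 1315 ≈ 860.23.

about 860 cases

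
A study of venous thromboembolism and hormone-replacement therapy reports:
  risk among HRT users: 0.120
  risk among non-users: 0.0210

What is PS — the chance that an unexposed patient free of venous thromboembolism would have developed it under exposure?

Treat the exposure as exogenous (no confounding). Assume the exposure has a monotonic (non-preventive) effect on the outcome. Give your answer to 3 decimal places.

Let p₁ = 0.12, p₀ = 0.021.
Under exogeneity and monotonicity, PS = (p₁ − p₀) / (1 − p₀).
PS = (0.12 − 0.021) / (1 − 0.021) = 0.099 / 0.979 ≈ 0.1011

PS ≈ 0.101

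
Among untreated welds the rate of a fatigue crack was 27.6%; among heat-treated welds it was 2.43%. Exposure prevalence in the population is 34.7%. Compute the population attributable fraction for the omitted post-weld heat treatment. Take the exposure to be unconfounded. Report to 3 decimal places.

PAF ≈ 0.782

p₁ = 0.276, p₀ = 0.0243.
Overall risk P(Y=1) = π·p₁ + (1−π)·p₀ = 0.347×0.276 + 0.653×0.0243 = 0.11164.
Under exogeneity, PAF = [P(Y=1) − p₀] / P(Y=1).
PAF = (0.11164 − 0.0243) / 0.11164 ≈ 0.7823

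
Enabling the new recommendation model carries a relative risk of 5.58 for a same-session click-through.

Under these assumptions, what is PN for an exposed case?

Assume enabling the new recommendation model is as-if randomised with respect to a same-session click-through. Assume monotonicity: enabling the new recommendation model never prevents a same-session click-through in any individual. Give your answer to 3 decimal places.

Under exogeneity and monotonicity, PN = (RR − 1) / RR = 1 − 1/RR.
PN = (5.58 − 1) / 5.58 = 4.58 / 5.58 ≈ 0.8208

PN ≈ 0.821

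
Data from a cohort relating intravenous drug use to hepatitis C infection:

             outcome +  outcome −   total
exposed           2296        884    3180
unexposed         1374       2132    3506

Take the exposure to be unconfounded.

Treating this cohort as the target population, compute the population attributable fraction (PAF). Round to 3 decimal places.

PAF ≈ 0.286

p₁ = P(outcome | exposed) = 2296/3180 = 0.72201
p₀ = P(outcome | unexposed) = 1374/3506 = 0.3919
Exposure prevalence π = 3180/6686 = 0.47562; overall risk P(Y=1) = 0.54891.
Under exogeneity, PAF = [P(Y=1) − p₀]/P(Y=1).
PAF = (0.54891 − 0.3919) / 0.54891 ≈ 0.2860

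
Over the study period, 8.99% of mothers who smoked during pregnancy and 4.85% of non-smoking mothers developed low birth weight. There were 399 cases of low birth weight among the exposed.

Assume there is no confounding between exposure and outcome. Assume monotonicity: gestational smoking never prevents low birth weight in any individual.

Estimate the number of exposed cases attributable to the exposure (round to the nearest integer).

about 184 cases

p₁ = 0.0899, p₀ = 0.0485.
PN = (p₁ − p₀)/p₁ = (0.0899 − 0.0485) / 0.0899 ≈ 0.46051.
Attributable cases ≈ PN × (exposed cases) = 0.46051 × 399 ≈ 183.74.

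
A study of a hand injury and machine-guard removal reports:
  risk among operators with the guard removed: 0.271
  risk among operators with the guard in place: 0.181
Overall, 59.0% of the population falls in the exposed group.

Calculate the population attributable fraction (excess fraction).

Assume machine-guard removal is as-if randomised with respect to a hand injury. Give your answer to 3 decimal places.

PAF ≈ 0.227

Let p₁ = 0.271, p₀ = 0.181.
Overall risk P(Y=1) = π·p₁ + (1−π)·p₀ = 0.59×0.271 + 0.41×0.181 = 0.2341.
Under exogeneity, PAF = [P(Y=1) − p₀] / P(Y=1).
PAF = (0.2341 − 0.181) / 0.2341 ≈ 0.2268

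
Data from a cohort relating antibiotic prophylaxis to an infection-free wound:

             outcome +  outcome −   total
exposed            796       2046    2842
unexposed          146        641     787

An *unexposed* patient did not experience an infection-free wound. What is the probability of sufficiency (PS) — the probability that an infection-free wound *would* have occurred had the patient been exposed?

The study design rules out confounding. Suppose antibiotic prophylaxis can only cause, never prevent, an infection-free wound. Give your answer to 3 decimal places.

PS ≈ 0.116

p₁ = P(outcome | exposed) = 796/2842 = 0.28008
p₀ = P(outcome | unexposed) = 146/787 = 0.18551
Under exogeneity and monotonicity, PS = (p₁ − p₀)/(1 − p₀).
PS = (0.28008 − 0.18551) / 0.81449 ≈ 0.1161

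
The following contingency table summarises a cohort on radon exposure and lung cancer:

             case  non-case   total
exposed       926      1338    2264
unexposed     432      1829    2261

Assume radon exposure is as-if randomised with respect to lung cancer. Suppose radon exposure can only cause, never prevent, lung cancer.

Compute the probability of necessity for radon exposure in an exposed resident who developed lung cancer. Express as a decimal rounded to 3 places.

p₁ = P(outcome | exposed) = 926/2264 = 0.40901
p₀ = P(outcome | unexposed) = 432/2261 = 0.19107
Under exogeneity and monotonicity, PN = (p₁ − p₀) / p₁.
PN = (0.40901 − 0.19107) / 0.40901 = 0.21794 / 0.40901 ≈ 0.5329

PN ≈ 0.533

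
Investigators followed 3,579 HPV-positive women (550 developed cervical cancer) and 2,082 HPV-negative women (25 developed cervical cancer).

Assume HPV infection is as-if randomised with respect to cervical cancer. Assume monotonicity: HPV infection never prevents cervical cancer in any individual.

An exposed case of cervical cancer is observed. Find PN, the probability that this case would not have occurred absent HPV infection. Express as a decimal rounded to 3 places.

p₁ = P(outcome | exposed) = 550/3579 = 0.15367
p₀ = P(outcome | unexposed) = 25/2082 = 0.012008
Under exogeneity and monotonicity, PN = (p₁ − p₀) / p₁.
PN = (0.15367 − 0.012008) / 0.15367 = 0.14167 / 0.15367 ≈ 0.9219

PN ≈ 0.922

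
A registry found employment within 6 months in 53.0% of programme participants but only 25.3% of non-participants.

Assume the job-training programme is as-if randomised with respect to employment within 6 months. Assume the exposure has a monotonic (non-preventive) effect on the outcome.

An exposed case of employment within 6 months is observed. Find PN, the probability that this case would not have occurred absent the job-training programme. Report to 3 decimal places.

p₁ = 0.53, p₀ = 0.253.
Under exogeneity and monotonicity, PN = (p₁ − p₀) / p₁.
PN = (0.53 − 0.253) / 0.53 = 0.277 / 0.53 ≈ 0.5226

PN ≈ 0.523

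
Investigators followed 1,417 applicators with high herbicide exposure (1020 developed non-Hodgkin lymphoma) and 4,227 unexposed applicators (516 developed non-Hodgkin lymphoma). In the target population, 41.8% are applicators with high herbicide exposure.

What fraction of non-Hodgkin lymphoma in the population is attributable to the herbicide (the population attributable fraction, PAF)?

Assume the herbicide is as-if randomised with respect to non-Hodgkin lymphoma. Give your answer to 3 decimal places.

p₁ = P(outcome | exposed) = 1020/1417 = 0.71983
p₀ = P(outcome | unexposed) = 516/4227 = 0.12207
Overall risk P(Y=1) = π·p₁ + (1−π)·p₀ = 0.418×0.71983 + 0.582×0.12207 = 0.37194.
Under exogeneity, PAF = [P(Y=1) − p₀] / P(Y=1).
PAF = (0.37194 − 0.12207) / 0.37194 ≈ 0.6718

PAF ≈ 0.672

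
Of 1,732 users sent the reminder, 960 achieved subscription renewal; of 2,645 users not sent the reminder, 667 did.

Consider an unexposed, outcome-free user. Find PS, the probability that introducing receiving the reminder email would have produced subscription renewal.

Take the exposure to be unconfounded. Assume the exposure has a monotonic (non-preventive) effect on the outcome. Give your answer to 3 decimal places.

p₁ = P(outcome | exposed) = 960/1732 = 0.55427
p₀ = P(outcome | unexposed) = 667/2645 = 0.25217
Under exogeneity and monotonicity, PS = (p₁ − p₀) / (1 − p₀).
PS = (0.55427 − 0.25217) / (1 − 0.25217) = 0.3021 / 0.74783 ≈ 0.4040

PS ≈ 0.404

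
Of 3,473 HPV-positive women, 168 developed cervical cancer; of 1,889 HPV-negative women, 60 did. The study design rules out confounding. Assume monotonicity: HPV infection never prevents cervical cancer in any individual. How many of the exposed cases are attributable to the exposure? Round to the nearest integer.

p₁ = P(outcome | exposed) = 168/3473 = 0.048373
p₀ = P(outcome | unexposed) = 60/1889 = 0.031763
PN = (p₁ − p₀)/p₁ = (0.048373 − 0.031763) / 0.048373 ≈ 0.34338.
Attributable cases ≈ PN × (exposed cases) = 0.34338 × 168 ≈ 57.69.

about 58 cases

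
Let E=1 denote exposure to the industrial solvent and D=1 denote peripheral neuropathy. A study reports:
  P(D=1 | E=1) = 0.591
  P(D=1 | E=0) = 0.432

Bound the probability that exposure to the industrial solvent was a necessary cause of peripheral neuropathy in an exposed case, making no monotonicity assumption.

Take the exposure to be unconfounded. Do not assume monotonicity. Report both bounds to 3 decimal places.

Let p₁ = 0.591, p₀ = 0.432.
Under exogeneity alone the bounds on PN are max{0,(p₁−p₀)/p₁} ≤ PN ≤ min{1,(1−p₀)/p₁}.
  lower = (p₁ − p₀)/p₁ = 0.159 / 0.591 ≈ 0.2690
  upper = min{1, (1 − p₀)/p₁} = 0.568 / 0.591 ≈ 0.9611

0.269 ≤ PN ≤ 0.961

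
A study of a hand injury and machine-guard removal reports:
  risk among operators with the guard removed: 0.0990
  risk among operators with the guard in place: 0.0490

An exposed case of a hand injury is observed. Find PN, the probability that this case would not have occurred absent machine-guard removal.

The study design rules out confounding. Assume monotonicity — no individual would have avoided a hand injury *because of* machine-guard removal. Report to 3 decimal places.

PN ≈ 0.505

Let p₁ = 0.099, p₀ = 0.049.
Under exogeneity and monotonicity, PN = (p₁ − p₀) / p₁.
PN = (0.099 − 0.049) / 0.099 = 0.05 / 0.099 ≈ 0.5051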